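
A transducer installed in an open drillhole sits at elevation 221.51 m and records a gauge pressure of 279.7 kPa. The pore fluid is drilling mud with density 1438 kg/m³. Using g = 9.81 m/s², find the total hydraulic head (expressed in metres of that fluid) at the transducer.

ψ = P/(ρg) = 279.7×1000 / (1438 × 9.81) = 19.83 m.
h = z + ψ = 221.51 + 19.83 = 241.34 m.

h ≈ 241.34 m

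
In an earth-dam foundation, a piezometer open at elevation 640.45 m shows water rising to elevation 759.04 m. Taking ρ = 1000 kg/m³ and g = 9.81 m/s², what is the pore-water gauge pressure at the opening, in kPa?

P ≈ 1160 kPa

Pressure head ψ = h − z = 759.04 − 640.45 = 118.59 m.
P = ρgψ = 1000 × 9.81 × 118.59 = 1163368 Pa ≈ 1160 kPa.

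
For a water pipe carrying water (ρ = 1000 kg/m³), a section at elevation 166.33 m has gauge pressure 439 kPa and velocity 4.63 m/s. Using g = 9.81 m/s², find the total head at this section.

Pressure head ψ = P/(ρg) = 439×1000 / (1000 × 9.81) = 44.75 m.
Velocity head = v²/(2g) = 4.63² / (2 × 9.81) = 1.093 m.
h = z + ψ + v²/(2g) = 166.33 + 44.75 + 1.093 = 212.17 m.

h ≈ 212.17 m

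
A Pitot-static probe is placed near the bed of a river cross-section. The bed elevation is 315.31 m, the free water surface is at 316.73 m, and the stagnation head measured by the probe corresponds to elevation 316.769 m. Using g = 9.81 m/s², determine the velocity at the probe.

Near the bed, under hydrostatic conditions, the piezometric head (z + ψ) equals the free-surface elevation, 316.73 m.
Velocity head = total − piezometric = 316.769 − 316.73 = 0.039 m.
v = √(2g·h_v) = √(2 × 9.81 × 0.039) = 0.875 m/s.

v ≈ 0.875 m/s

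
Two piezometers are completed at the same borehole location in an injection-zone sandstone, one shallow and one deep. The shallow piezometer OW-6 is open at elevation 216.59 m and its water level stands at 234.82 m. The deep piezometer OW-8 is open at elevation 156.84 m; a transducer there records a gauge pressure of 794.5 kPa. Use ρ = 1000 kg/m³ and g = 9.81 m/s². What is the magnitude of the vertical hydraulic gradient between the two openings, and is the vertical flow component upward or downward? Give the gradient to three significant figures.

Total head at OW-6: h = 234.82 m (water level in the standpipe).
Pressure head at OW-8: ψ = P/(ρg) = 794.5×1000 / (1000 × 9.81) = 80.99 m.
Total head at OW-8: h = z + ψ = 156.84 + 80.99 = 237.83 m.
Δh = h(OW-6) − h(OW-8) = 234.82 − 237.83 = -3.01 m.
Vertical separation Δz = 216.59 − 156.84 = 59.75 m.
|i_v| = |Δh| / Δz = 3.01 / 59.75 = 0.0504.
Head is higher in the deep piezometer, so vertical flow is upward (discharge condition).

|i_v| ≈ 0.0504; vertical flow is upward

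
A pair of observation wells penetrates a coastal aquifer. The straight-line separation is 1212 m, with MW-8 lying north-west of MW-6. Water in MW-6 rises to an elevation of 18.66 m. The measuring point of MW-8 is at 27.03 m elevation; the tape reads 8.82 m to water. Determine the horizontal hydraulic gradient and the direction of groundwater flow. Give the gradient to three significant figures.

Total head at MW-6: h = 18.66 m (water level in the piezometer is the total head).
Total head at MW-8: h = 27.03 − 8.82 = 18.21 m.
Head difference: h(MW-6) − h(MW-8) = 18.66 − 18.21 = 0.45 m.
Hydraulic gradient: i = |Δh| / L = 0.45 / 1212 = 0.000371.
Flow is from higher to lower head: from MW-6 toward MW-8, i.e. toward the north-west.

i ≈ 0.000371; groundwater flows toward the north-west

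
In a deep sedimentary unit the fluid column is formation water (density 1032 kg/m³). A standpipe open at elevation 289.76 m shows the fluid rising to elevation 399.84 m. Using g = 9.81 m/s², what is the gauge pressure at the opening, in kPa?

Pressure head ψ = h − z = 399.84 − 289.76 = 110.08 m.
P = ρgψ = 1032 × 9.81 × 110.08 = 1114441 Pa ≈ 1110 kPa.

P ≈ 1110 kPa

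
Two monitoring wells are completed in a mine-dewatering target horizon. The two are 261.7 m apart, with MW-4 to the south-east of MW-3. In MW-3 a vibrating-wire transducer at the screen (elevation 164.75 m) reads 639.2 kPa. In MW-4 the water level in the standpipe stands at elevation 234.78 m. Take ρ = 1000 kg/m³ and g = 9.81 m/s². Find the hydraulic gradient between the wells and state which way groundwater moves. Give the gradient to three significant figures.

Pressure head at MW-3: ψ = P/(ρg) = 639.2×1000 / (1000 × 9.81) = 65.16 m.
Total head at MW-3: h = z + ψ = 164.75 + 65.16 = 229.91 m.
Total head at MW-4: h = 234.78 m (water level in the piezometer is the total head).
Head difference: h(MW-3) − h(MW-4) = 229.91 − 234.78 = -4.87 m.
Hydraulic gradient: i = |Δh| / L = 4.87 / 261.7 = 0.0186.
Flow is from higher to lower head: from MW-4 toward MW-3, i.e. toward the north-west.

i ≈ 0.0186; groundwater flows toward the north-west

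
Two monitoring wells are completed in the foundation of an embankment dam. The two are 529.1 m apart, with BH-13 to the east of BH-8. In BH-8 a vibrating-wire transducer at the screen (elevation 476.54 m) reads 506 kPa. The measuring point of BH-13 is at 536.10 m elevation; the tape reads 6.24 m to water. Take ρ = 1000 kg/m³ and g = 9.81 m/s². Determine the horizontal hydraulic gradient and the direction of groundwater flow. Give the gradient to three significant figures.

i ≈ 0.00329; groundwater flows toward the west

Pressure head at BH-8: ψ = P/(ρg) = 506×1000 / (1000 × 9.81) = 51.58 m.
Total head at BH-8: h = z + ψ = 476.54 + 51.58 = 528.12 m.
Total head at BH-13: h = 536.10 − 6.24 = 529.86 m.
Head difference: h(BH-8) − h(BH-13) = 528.12 − 529.86 = -1.74 m.
Hydraulic gradient: i = |Δh| / L = 1.74 / 529.1 = 0.00329.
Flow is from higher to lower head: from BH-13 toward BH-8, i.e. toward the west.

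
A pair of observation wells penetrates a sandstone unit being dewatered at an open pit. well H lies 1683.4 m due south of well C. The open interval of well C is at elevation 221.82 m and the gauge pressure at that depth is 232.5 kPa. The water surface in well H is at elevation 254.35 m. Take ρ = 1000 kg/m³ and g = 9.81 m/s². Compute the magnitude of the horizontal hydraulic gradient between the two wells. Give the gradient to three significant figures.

i ≈ 0.00525

Pressure head at well C: ψ = P/(ρg) = 232.5×1000 / (1000 × 9.81) = 23.70 m.
Total head at well C: h = z + ψ = 221.82 + 23.70 = 245.52 m.
Total head at well H: h = 254.35 m (water level in the piezometer is the total head).
Head difference: h(well C) − h(well H) = 245.52 − 254.35 = -8.83 m.
Hydraulic gradient: i = |Δh| / L = 8.83 / 1683.4 = 0.00525.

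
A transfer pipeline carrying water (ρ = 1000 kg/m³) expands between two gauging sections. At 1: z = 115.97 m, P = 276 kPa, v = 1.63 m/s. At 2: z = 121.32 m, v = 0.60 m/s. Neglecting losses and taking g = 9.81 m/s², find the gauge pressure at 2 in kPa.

P₂ ≈ 225 kPa

Pressure head at 1: ψ₁ = P₁/(ρg) = 276×1000 / (1000 × 9.81) = 28.13 m.
Velocity heads: v₁²/2g = 1.63²/19.62 = 0.135 m; v₂²/2g = 0.60²/19.62 = 0.018 m.
Total head H = z₁ + ψ₁ + v₁²/2g = 115.97 + 28.13 + 0.135 = 144.23 m.
ψ₂ = H − z₂ − v₂²/2g = 144.23 − 121.32 − 0.018 = 22.89 m.
P₂ = ρgψ₂ = 1000 × 9.81 × 22.89 ≈ 225 kPa.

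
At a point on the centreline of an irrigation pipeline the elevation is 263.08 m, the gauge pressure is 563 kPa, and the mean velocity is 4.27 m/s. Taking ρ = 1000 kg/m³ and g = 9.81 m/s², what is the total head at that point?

h ≈ 321.40 m

Pressure head ψ = P/(ρg) = 563×1000 / (1000 × 9.81) = 57.39 m.
Velocity head = v²/(2g) = 4.27² / (2 × 9.81) = 0.929 m.
h = z + ψ + v²/(2g) = 263.08 + 57.39 + 0.929 = 321.40 m.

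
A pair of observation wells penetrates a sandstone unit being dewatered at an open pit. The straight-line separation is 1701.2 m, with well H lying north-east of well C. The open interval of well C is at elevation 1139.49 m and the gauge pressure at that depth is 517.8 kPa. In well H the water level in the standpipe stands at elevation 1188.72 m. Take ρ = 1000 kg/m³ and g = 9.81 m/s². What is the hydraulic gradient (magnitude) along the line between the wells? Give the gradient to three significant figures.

Pressure head at well C: ψ = P/(ρg) = 517.8×1000 / (1000 × 9.81) = 52.78 m.
Total head at well C: h = z + ψ = 1139.49 + 52.78 = 1192.27 m.
Total head at well H: h = 1188.72 m (water level in the piezometer is the total head).
Head difference: h(well C) − h(well H) = 1192.27 − 1188.72 = 3.55 m.
Hydraulic gradient: i = |Δh| / L = 3.55 / 1701.2 = 0.00209.

i ≈ 0.00209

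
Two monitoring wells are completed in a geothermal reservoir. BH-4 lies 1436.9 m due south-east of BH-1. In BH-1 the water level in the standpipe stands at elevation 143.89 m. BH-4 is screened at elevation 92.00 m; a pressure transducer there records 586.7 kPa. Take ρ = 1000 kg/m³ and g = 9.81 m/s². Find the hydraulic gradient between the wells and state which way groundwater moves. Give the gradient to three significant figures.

i ≈ 0.00551; groundwater flows toward the north-west

Total head at BH-1: h = 143.89 m (water level in the piezometer is the total head).
Pressure head at BH-4: ψ = P/(ρg) = 586.7×1000 / (1000 × 9.81) = 59.81 m.
Total head at BH-4: h = z + ψ = 92.00 + 59.81 = 151.81 m.
Head difference: h(BH-1) − h(BH-4) = 143.89 − 151.81 = -7.92 m.
Hydraulic gradient: i = |Δh| / L = 7.92 / 1436.9 = 0.00551.
Flow is from higher to lower head: from BH-4 toward BH-1, i.e. toward the north-west.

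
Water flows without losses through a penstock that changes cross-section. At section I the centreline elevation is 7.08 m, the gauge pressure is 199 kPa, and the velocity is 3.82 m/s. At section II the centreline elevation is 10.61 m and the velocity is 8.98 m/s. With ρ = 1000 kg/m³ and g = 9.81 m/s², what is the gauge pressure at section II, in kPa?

P₂ ≈ 131 kPa

Pressure head at I: ψ₁ = P₁/(ρg) = 199×1000 / (1000 × 9.81) = 20.29 m.
Velocity heads: v₁²/2g = 3.82²/19.62 = 0.744 m; v₂²/2g = 8.98²/19.62 = 4.110 m.
Total head H = z₁ + ψ₁ + v₁²/2g = 7.08 + 20.29 + 0.744 = 28.11 m.
ψ₂ = H − z₂ − v₂²/2g = 28.11 − 10.61 − 4.110 = 13.39 m.
P₂ = ρgψ₂ = 1000 × 9.81 × 13.39 ≈ 131 kPa.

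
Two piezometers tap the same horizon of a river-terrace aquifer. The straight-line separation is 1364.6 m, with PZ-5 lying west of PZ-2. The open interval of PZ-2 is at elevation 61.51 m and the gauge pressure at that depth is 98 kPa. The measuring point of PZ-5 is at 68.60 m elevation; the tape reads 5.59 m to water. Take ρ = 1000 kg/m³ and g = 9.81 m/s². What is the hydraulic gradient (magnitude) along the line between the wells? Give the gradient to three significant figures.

Pressure head at PZ-2: ψ = P/(ρg) = 98×1000 / (1000 × 9.81) = 9.99 m.
Total head at PZ-2: h = z + ψ = 61.51 + 9.99 = 71.50 m.
Total head at PZ-5: h = 68.60 − 5.59 = 63.01 m.
Head difference: h(PZ-2) − h(PZ-5) = 71.50 − 63.01 = 8.49 m.
Hydraulic gradient: i = |Δh| / L = 8.49 / 1364.6 = 0.00622.

i ≈ 0.00622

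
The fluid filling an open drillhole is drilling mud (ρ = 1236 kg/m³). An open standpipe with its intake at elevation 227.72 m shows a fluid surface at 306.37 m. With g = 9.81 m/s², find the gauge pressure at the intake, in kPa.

P ≈ 954 kPa

Pressure head ψ = h − z = 306.37 − 227.72 = 78.65 m.
P = ρgψ = 1236 × 9.81 × 78.65 = 953644 Pa ≈ 954 kPa.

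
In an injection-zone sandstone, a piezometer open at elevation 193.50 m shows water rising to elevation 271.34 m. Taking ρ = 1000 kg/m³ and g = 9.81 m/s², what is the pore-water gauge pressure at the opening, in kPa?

Pressure head ψ = h − z = 271.34 − 193.50 = 77.84 m.
P = ρgψ = 1000 × 9.81 × 77.84 = 763610 Pa ≈ 764 kPa.

P ≈ 764 kPa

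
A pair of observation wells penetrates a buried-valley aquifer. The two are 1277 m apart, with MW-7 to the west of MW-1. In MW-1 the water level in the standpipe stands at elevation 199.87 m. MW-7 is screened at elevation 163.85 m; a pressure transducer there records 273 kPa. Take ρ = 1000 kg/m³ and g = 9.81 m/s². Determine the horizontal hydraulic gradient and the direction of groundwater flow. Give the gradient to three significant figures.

i ≈ 0.00641; groundwater flows toward the west

Total head at MW-1: h = 199.87 m (water level in the piezometer is the total head).
Pressure head at MW-7: ψ = P/(ρg) = 273×1000 / (1000 × 9.81) = 27.83 m.
Total head at MW-7: h = z + ψ = 163.85 + 27.83 = 191.68 m.
Head difference: h(MW-1) − h(MW-7) = 199.87 − 191.68 = 8.19 m.
Hydraulic gradient: i = |Δh| / L = 8.19 / 1277 = 0.00641.
Flow is from higher to lower head: from MW-1 toward MW-7, i.e. toward the west.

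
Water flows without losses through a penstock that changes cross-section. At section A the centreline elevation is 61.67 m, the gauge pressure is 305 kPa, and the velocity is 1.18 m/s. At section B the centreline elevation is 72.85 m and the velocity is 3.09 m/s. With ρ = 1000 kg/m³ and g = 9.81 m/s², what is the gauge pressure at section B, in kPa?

Pressure head at A: ψ₁ = P₁/(ρg) = 305×1000 / (1000 × 9.81) = 31.09 m.
Velocity heads: v₁²/2g = 1.18²/19.62 = 0.071 m; v₂²/2g = 3.09²/19.62 = 0.487 m.
Total head H = z₁ + ψ₁ + v₁²/2g = 61.67 + 31.09 + 0.071 = 92.83 m.
ψ₂ = H − z₂ − v₂²/2g = 92.83 − 72.85 − 0.487 = 19.49 m.
P₂ = ρgψ₂ = 1000 × 9.81 × 19.49 ≈ 191 kPa.

P₂ ≈ 191 kPa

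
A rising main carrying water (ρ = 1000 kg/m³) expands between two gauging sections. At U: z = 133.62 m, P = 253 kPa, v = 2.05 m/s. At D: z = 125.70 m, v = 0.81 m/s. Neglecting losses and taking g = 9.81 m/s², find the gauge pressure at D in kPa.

Pressure head at U: ψ₁ = P₁/(ρg) = 253×1000 / (1000 × 9.81) = 25.79 m.
Velocity heads: v₁²/2g = 2.05²/19.62 = 0.214 m; v₂²/2g = 0.81²/19.62 = 0.033 m.
Total head H = z₁ + ψ₁ + v₁²/2g = 133.62 + 25.79 + 0.214 = 159.62 m.
ψ₂ = H − z₂ − v₂²/2g = 159.62 − 125.70 − 0.033 = 33.89 m.
P₂ = ρgψ₂ = 1000 × 9.81 × 33.89 ≈ 332 kPa.

P₂ ≈ 332 kPa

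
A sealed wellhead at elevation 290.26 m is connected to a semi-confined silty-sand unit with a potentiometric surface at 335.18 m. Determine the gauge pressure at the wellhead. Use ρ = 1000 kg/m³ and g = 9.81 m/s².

P ≈ 441 kPa

Head above the cap: Δh = 335.18 − 290.26 = 44.92 m.
P = ρgΔh = 1000 × 9.81 × 44.92 = 440665 Pa ≈ 441 kPa.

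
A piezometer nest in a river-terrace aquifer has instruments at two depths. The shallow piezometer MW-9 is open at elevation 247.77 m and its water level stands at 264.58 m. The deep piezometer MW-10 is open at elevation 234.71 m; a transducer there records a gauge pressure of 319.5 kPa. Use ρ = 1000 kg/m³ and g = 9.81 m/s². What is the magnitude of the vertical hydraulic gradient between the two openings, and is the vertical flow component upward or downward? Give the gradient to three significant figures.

Total head at MW-9: h = 264.58 m (water level in the standpipe).
Pressure head at MW-10: ψ = P/(ρg) = 319.5×1000 / (1000 × 9.81) = 32.57 m.
Total head at MW-10: h = z + ψ = 234.71 + 32.57 = 267.28 m.
Δh = h(MW-9) − h(MW-10) = 264.58 − 267.28 = -2.70 m.
Vertical separation Δz = 247.77 − 234.71 = 13.06 m.
|i_v| = |Δh| / Δz = 2.70 / 13.06 = 0.207.
Head is higher in the deep piezometer, so vertical flow is upward (discharge condition).

|i_v| ≈ 0.207; vertical flow is upward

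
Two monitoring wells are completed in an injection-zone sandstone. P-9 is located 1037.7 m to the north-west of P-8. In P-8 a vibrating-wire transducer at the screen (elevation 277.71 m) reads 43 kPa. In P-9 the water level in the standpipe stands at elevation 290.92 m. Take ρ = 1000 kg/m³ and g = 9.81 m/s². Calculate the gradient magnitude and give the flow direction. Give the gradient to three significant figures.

Pressure head at P-8: ψ = P/(ρg) = 43×1000 / (1000 × 9.81) = 4.38 m.
Total head at P-8: h = z + ψ = 277.71 + 4.38 = 282.09 m.
Total head at P-9: h = 290.92 m (water level in the piezometer is the total head).
Head difference: h(P-8) − h(P-9) = 282.09 − 290.92 = -8.83 m.
Hydraulic gradient: i = |Δh| / L = 8.83 / 1037.7 = 0.00851.
Flow is from higher to lower head: from P-9 toward P-8, i.e. toward the south-east.

i ≈ 0.00851; groundwater flows toward the south-east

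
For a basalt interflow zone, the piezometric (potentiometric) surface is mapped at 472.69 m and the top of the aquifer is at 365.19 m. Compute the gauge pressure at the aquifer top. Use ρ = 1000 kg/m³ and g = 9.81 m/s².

Pressure head at the aquifer top: ψ = h − z = 472.69 − 365.19 = 107.50 m.
P = ρgψ = 1000 × 9.81 × 107.50 = 1054575 Pa ≈ 1050 kPa.

P ≈ 1050 kPa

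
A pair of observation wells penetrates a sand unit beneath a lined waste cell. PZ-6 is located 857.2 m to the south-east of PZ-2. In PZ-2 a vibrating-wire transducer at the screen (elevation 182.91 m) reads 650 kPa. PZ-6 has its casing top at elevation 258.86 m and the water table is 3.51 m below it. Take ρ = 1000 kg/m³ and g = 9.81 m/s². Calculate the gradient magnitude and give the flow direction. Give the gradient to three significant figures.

i ≈ 0.00721; groundwater flows toward the north-west

Pressure head at PZ-2: ψ = P/(ρg) = 650×1000 / (1000 × 9.81) = 66.26 m.
Total head at PZ-2: h = z + ψ = 182.91 + 66.26 = 249.17 m.
Total head at PZ-6: h = 258.86 − 3.51 = 255.35 m.
Head difference: h(PZ-2) − h(PZ-6) = 249.17 − 255.35 = -6.18 m.
Hydraulic gradient: i = |Δh| / L = 6.18 / 857.2 = 0.00721.
Flow is from higher to lower head: from PZ-6 toward PZ-2, i.e. toward the north-west.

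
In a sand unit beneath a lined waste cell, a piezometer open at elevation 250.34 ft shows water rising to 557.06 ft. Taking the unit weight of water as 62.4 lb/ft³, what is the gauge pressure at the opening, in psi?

P ≈ 133 psi

Pressure head ψ = h − z = 557.06 − 250.34 = 306.72 ft.
P = γ·ψ / 144 = 62.4 × 306.72 / 144 = 133 psi.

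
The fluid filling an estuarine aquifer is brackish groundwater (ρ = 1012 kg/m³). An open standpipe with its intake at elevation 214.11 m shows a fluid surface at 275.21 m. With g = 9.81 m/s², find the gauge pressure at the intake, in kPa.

Pressure head ψ = h − z = 275.21 − 214.11 = 61.10 m.
P = ρgψ = 1012 × 9.81 × 61.10 = 606584 Pa ≈ 607 kPa.

P ≈ 607 kPa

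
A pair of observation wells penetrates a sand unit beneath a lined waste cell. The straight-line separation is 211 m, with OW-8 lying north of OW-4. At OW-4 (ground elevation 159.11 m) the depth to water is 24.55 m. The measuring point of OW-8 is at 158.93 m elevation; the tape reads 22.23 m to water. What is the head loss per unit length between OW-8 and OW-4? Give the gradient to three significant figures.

i ≈ 0.0101 m/m

Total head at OW-4: h = 159.11 − 24.55 = 134.56 m.
Total head at OW-8: h = 158.93 − 22.23 = 136.70 m.
Head difference: h(OW-4) − h(OW-8) = 134.56 − 136.70 = -2.14 m.
Hydraulic gradient: i = |Δh| / L = 2.14 / 211 = 0.0101.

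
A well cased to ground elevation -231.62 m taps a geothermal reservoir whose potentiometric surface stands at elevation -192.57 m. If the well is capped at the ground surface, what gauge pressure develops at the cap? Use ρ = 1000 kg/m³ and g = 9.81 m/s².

Head above the cap: Δh = -192.57 − (-231.62) = 39.05 m.
P = ρgΔh = 1000 × 9.81 × 39.05 = 383080 Pa ≈ 383 kPa.

P ≈ 383 kPa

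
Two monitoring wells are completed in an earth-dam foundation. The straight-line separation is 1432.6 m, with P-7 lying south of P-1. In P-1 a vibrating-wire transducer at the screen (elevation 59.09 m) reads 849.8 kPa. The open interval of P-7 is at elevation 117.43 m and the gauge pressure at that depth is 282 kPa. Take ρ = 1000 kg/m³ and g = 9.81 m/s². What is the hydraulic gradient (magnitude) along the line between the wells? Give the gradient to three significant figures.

Pressure head at P-1: ψ = P/(ρg) = 849.8×1000 / (1000 × 9.81) = 86.63 m.
Total head at P-1: h = z + ψ = 59.09 + 86.63 = 145.72 m.
Pressure head at P-7: ψ = P/(ρg) = 282×1000 / (1000 × 9.81) = 28.75 m.
Total head at P-7: h = z + ψ = 117.43 + 28.75 = 146.18 m.
Head difference: h(P-1) − h(P-7) = 145.72 − 146.18 = -0.46 m.
Hydraulic gradient: i = |Δh| / L = 0.46 / 1432.6 = 0.000321.

i ≈ 0.000321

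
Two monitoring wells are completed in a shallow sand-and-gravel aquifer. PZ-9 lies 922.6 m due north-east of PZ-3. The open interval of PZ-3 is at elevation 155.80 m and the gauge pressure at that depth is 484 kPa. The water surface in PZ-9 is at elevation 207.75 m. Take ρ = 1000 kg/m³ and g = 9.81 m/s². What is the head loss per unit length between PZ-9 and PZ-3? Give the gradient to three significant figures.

Pressure head at PZ-3: ψ = P/(ρg) = 484×1000 / (1000 × 9.81) = 49.34 m.
Total head at PZ-3: h = z + ψ = 155.80 + 49.34 = 205.14 m.
Total head at PZ-9: h = 207.75 m (water level in the piezometer is the total head).
Head difference: h(PZ-3) − h(PZ-9) = 205.14 − 207.75 = -2.61 m.
Hydraulic gradient: i = |Δh| / L = 2.61 / 922.6 = 0.00283.

i ≈ 0.00283 m/m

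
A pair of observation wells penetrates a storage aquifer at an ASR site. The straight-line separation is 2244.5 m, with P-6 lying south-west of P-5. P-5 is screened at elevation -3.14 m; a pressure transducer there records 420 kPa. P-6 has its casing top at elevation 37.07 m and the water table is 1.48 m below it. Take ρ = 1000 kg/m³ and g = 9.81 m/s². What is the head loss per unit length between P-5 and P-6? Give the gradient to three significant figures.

Pressure head at P-5: ψ = P/(ρg) = 420×1000 / (1000 × 9.81) = 42.81 m.
Total head at P-5: h = z + ψ = -3.14 + 42.81 = 39.67 m.
Total head at P-6: h = 37.07 − 1.48 = 35.59 m.
Head difference: h(P-5) − h(P-6) = 39.67 − 35.59 = 4.08 m.
Hydraulic gradient: i = |Δh| / L = 4.08 / 2244.5 = 0.00182.

i ≈ 0.00182 m/m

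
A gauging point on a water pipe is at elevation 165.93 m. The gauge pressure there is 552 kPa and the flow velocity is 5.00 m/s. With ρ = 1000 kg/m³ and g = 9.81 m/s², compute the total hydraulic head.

h ≈ 223.47 m

Pressure head ψ = P/(ρg) = 552×1000 / (1000 × 9.81) = 56.27 m.
Velocity head = v²/(2g) = 5.00² / (2 × 9.81) = 1.274 m.
h = z + ψ + v²/(2g) = 165.93 + 56.27 + 1.274 = 223.47 m.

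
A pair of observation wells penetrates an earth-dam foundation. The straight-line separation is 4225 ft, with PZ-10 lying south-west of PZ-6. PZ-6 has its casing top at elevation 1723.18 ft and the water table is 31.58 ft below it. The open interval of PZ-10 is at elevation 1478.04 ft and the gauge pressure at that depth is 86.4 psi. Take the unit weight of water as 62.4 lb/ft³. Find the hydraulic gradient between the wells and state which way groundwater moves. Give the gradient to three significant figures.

Total head at PZ-6: h = 1723.18 − 31.58 = 1691.60 ft.
Pressure head at PZ-10: ψ = 144·P/γ = 144 × 86.4 / 62.4 = 199.38 ft.
Total head at PZ-10: h = z + ψ = 1478.04 + 199.38 = 1677.42 ft.
Head difference: h(PZ-6) − h(PZ-10) = 1691.60 − 1677.42 = 14.18 ft.
Hydraulic gradient: i = |Δh| / L = 14.18 / 4225 = 0.00336.
Flow is from higher to lower head: from PZ-6 toward PZ-10, i.e. toward the south-west.

i ≈ 0.00336; groundwater flows toward the south-west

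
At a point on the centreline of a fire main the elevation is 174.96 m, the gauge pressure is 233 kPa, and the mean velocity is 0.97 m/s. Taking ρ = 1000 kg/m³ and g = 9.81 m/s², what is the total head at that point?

Pressure head ψ = P/(ρg) = 233×1000 / (1000 × 9.81) = 23.75 m.
Velocity head = v²/(2g) = 0.97² / (2 × 9.81) = 0.048 m.
h = z + ψ + v²/(2g) = 174.96 + 23.75 + 0.048 = 198.76 m.

h ≈ 198.76 m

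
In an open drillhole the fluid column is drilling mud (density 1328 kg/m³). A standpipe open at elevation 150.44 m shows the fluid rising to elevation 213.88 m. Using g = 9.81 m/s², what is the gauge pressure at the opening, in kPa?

Pressure head ψ = h − z = 213.88 − 150.44 = 63.44 m.
P = ρgψ = 1328 × 9.81 × 63.44 = 826476 Pa ≈ 826 kPa.

P ≈ 826 kPa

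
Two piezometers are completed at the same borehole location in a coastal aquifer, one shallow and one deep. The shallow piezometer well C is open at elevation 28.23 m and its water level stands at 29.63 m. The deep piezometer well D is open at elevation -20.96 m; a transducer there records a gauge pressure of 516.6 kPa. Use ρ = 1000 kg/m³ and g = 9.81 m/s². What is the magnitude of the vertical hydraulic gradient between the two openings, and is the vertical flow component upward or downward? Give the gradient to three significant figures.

|i_v| ≈ 0.0421; vertical flow is upward

Total head at well C: h = 29.63 m (water level in the standpipe).
Pressure head at well D: ψ = P/(ρg) = 516.6×1000 / (1000 × 9.81) = 52.66 m.
Total head at well D: h = z + ψ = -20.96 + 52.66 = 31.70 m.
Δh = h(well C) − h(well D) = 29.63 − 31.70 = -2.07 m.
Vertical separation Δz = 28.23 − (-20.96) = 49.19 m.
|i_v| = |Δh| / Δz = 2.07 / 49.19 = 0.0421.
Head is higher in the deep piezometer, so vertical flow is upward (discharge condition).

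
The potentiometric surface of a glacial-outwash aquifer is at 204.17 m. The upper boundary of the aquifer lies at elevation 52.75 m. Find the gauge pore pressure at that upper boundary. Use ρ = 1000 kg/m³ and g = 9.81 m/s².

Pressure head at the aquifer top: ψ = h − z = 204.17 − 52.75 = 151.42 m.
P = ρgψ = 1000 × 9.81 × 151.42 = 1485430 Pa ≈ 1490 kPa.

P ≈ 1490 kPa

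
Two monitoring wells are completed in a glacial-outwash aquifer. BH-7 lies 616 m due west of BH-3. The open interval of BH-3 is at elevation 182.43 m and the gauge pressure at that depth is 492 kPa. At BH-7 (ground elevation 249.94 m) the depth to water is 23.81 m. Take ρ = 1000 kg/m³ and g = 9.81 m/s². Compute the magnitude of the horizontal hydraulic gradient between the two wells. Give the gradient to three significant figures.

Pressure head at BH-3: ψ = P/(ρg) = 492×1000 / (1000 × 9.81) = 50.15 m.
Total head at BH-3: h = z + ψ = 182.43 + 50.15 = 232.58 m.
Total head at BH-7: h = 249.94 − 23.81 = 226.13 m.
Head difference: h(BH-3) − h(BH-7) = 232.58 − 226.13 = 6.45 m.
Hydraulic gradient: i = |Δh| / L = 6.45 / 616 = 0.0105.

i ≈ 0.0105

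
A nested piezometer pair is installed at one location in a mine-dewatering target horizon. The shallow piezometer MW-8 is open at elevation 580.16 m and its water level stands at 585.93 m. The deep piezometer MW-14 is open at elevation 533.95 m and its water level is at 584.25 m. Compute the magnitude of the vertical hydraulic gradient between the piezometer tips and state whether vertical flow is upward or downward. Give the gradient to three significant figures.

|i_v| ≈ 0.0364; vertical flow is downward

Total head at MW-8: h = 585.93 m (water level in the standpipe).
Total head at MW-14: h = 584.25 m.
Δh = h(MW-8) − h(MW-14) = 585.93 − 584.25 = 1.68 m.
Vertical separation Δz = 580.16 − 533.95 = 46.21 m.
|i_v| = |Δh| / Δz = 1.68 / 46.21 = 0.0364.
Head is higher in the shallow piezometer, so vertical flow is downward (recharge condition).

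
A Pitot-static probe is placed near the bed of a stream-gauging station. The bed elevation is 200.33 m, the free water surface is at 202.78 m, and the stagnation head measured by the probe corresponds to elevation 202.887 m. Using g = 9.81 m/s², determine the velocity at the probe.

v ≈ 1.45 m/s

Near the bed, under hydrostatic conditions, the piezometric head (z + ψ) equals the free-surface elevation, 202.78 m.
Velocity head = total − piezometric = 202.887 − 202.78 = 0.107 m.
v = √(2g·h_v) = √(2 × 9.81 × 0.107) = 1.45 m/s.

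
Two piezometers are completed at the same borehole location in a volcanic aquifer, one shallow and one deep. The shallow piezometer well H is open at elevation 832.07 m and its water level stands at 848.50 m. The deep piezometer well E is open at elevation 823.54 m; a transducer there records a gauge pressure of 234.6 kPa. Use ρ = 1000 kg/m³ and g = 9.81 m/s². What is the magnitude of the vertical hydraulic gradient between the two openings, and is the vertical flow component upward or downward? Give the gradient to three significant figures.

|i_v| ≈ 0.123; vertical flow is downward

Total head at well H: h = 848.50 m (water level in the standpipe).
Pressure head at well E: ψ = P/(ρg) = 234.6×1000 / (1000 × 9.81) = 23.91 m.
Total head at well E: h = z + ψ = 823.54 + 23.91 = 847.45 m.
Δh = h(well H) − h(well E) = 848.50 − 847.45 = 1.05 m.
Vertical separation Δz = 832.07 − 823.54 = 8.53 m.
|i_v| = |Δh| / Δz = 1.05 / 8.53 = 0.123.
Head is higher in the shallow piezometer, so vertical flow is downward (recharge condition).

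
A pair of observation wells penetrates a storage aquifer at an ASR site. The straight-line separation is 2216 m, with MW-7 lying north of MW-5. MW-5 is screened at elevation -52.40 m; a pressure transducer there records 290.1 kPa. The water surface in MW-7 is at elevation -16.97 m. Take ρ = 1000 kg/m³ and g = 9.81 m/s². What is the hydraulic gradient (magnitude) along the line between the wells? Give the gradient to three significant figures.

Pressure head at MW-5: ψ = P/(ρg) = 290.1×1000 / (1000 × 9.81) = 29.57 m.
Total head at MW-5: h = z + ψ = -52.40 + 29.57 = -22.83 m.
Total head at MW-7: h = -16.97 m (water level in the piezometer is the total head).
Head difference: h(MW-5) − h(MW-7) = -22.83 − (-16.97) = -5.86 m.
Hydraulic gradient: i = |Δh| / L = 5.86 / 2216 = 0.00264.

i ≈ 0.00264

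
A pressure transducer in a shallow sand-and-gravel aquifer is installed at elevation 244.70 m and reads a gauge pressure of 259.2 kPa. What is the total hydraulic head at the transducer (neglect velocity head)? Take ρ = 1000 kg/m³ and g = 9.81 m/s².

h ≈ 271.12 m

ψ = P/(ρg) = 259.2×1000 / (1000 × 9.81) = 26.42 m.
h = z + ψ = 244.70 + 26.42 = 271.12 m.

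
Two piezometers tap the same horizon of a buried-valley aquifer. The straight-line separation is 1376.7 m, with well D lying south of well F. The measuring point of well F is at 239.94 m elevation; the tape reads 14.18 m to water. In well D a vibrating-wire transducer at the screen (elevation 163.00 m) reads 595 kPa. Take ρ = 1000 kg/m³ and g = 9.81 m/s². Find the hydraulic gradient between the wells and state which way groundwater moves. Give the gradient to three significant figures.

i ≈ 0.00153; groundwater flows toward the south

Total head at well F: h = 239.94 − 14.18 = 225.76 m.
Pressure head at well D: ψ = P/(ρg) = 595×1000 / (1000 × 9.81) = 60.65 m.
Total head at well D: h = z + ψ = 163.00 + 60.65 = 223.65 m.
Head difference: h(well F) − h(well D) = 225.76 − 223.65 = 2.11 m.
Hydraulic gradient: i = |Δh| / L = 2.11 / 1376.7 = 0.00153.
Flow is from higher to lower head: from well F toward well D, i.e. toward the south.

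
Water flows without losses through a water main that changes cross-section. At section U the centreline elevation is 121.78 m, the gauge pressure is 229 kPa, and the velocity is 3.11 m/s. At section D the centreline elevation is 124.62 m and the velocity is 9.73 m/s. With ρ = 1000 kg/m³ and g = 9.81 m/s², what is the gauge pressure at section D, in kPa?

P₂ ≈ 159 kPa

Pressure head at U: ψ₁ = P₁/(ρg) = 229×1000 / (1000 × 9.81) = 23.34 m.
Velocity heads: v₁²/2g = 3.11²/19.62 = 0.493 m; v₂²/2g = 9.73²/19.62 = 4.825 m.
Total head H = z₁ + ψ₁ + v₁²/2g = 121.78 + 23.34 + 0.493 = 145.61 m.
ψ₂ = H − z₂ − v₂²/2g = 145.61 − 124.62 − 4.825 = 16.17 m.
P₂ = ρgψ₂ = 1000 × 9.81 × 16.17 ≈ 159 kPa.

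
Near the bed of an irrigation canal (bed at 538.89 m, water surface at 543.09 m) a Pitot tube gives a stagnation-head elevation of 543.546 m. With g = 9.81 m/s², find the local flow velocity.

Near the bed, under hydrostatic conditions, the piezometric head (z + ψ) equals the free-surface elevation, 543.09 m.
Velocity head = total − piezometric = 543.546 − 543.09 = 0.456 m.
v = √(2g·h_v) = √(2 × 9.81 × 0.456) = 2.99 m/s.

v ≈ 2.99 m/s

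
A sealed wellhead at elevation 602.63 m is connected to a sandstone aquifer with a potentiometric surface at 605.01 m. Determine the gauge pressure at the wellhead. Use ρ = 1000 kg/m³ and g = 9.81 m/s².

P ≈ 23.3 kPa

Head above the cap: Δh = 605.01 − 602.63 = 2.38 m.
P = ρgΔh = 1000 × 9.81 × 2.38 = 23348 Pa ≈ 23.3 kPa.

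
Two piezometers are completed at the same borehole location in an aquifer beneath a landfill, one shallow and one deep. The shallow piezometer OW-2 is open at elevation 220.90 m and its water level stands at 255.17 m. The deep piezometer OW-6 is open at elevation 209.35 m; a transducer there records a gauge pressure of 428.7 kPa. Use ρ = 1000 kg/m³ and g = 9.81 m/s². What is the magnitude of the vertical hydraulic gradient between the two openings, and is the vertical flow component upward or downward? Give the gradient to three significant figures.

Total head at OW-2: h = 255.17 m (water level in the standpipe).
Pressure head at OW-6: ψ = P/(ρg) = 428.7×1000 / (1000 × 9.81) = 43.70 m.
Total head at OW-6: h = z + ψ = 209.35 + 43.70 = 253.05 m.
Δh = h(OW-2) − h(OW-6) = 255.17 − 253.05 = 2.12 m.
Vertical separation Δz = 220.90 − 209.35 = 11.55 m.
|i_v| = |Δh| / Δz = 2.12 / 11.55 = 0.184.
Head is higher in the shallow piezometer, so vertical flow is downward (recharge condition).

|i_v| ≈ 0.184; vertical flow is downward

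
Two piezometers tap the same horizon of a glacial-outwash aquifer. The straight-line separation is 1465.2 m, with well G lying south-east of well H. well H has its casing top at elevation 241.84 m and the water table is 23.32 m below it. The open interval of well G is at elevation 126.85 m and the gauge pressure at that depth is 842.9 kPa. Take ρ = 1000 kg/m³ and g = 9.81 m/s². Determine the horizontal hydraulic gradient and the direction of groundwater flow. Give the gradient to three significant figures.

Total head at well H: h = 241.84 − 23.32 = 218.52 m.
Pressure head at well G: ψ = P/(ρg) = 842.9×1000 / (1000 × 9.81) = 85.92 m.
Total head at well G: h = z + ψ = 126.85 + 85.92 = 212.77 m.
Head difference: h(well H) − h(well G) = 218.52 − 212.77 = 5.75 m.
Hydraulic gradient: i = |Δh| / L = 5.75 / 1465.2 = 0.00392.
Flow is from higher to lower head: from well H toward well G, i.e. toward the south-east.

i ≈ 0.00392; groundwater flows toward the south-east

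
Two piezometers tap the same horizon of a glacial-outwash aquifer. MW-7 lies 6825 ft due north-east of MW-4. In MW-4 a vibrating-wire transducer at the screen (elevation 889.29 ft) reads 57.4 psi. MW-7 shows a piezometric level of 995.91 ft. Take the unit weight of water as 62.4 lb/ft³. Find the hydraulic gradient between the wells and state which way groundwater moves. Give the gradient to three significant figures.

Pressure head at MW-4: ψ = 144·P/γ = 144 × 57.4 / 62.4 = 132.46 ft.
Total head at MW-4: h = z + ψ = 889.29 + 132.46 = 1021.75 ft.
Total head at MW-7: h = 995.91 ft (water level in the piezometer is the total head).
Head difference: h(MW-4) − h(MW-7) = 1021.75 − 995.91 = 25.84 ft.
Hydraulic gradient: i = |Δh| / L = 25.84 / 6825 = 0.00379.
Flow is from higher to lower head: from MW-4 toward MW-7, i.e. toward the north-east.

i ≈ 0.00379; groundwater flows toward the north-east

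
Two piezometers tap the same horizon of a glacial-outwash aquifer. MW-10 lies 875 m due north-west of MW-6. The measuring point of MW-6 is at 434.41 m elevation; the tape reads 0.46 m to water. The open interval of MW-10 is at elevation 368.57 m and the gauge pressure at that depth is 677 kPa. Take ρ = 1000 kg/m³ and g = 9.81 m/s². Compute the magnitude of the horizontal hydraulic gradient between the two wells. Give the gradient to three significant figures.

Total head at MW-6: h = 434.41 − 0.46 = 433.95 m.
Pressure head at MW-10: ψ = P/(ρg) = 677×1000 / (1000 × 9.81) = 69.01 m.
Total head at MW-10: h = z + ψ = 368.57 + 69.01 = 437.58 m.
Head difference: h(MW-6) − h(MW-10) = 433.95 − 437.58 = -3.63 m.
Hydraulic gradient: i = |Δh| / L = 3.63 / 875 = 0.00415.

i ≈ 0.00415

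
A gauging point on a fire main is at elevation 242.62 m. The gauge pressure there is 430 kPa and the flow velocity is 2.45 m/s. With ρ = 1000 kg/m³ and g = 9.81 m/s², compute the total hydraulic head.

Pressure head ψ = P/(ρg) = 430×1000 / (1000 × 9.81) = 43.83 m.
Velocity head = v²/(2g) = 2.45² / (2 × 9.81) = 0.306 m.
h = z + ψ + v²/(2g) = 242.62 + 43.83 + 0.306 = 286.76 m.

h ≈ 286.76 m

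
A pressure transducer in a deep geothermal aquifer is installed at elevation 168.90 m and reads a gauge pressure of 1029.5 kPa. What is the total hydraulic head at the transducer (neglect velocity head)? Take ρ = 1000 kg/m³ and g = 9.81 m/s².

h ≈ 273.84 m

ψ = P/(ρg) = 1029.5×1000 / (1000 × 9.81) = 104.94 m.
h = z + ψ = 168.90 + 104.94 = 273.84 m.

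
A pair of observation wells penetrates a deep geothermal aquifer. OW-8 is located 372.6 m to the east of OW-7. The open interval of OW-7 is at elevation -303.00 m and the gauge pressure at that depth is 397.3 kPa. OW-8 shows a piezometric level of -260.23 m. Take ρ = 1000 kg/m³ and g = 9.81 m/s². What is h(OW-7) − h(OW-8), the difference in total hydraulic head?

Δh ≈ -2.27 m

Pressure head at OW-7: ψ = P/(ρg) = 397.3×1000 / (1000 × 9.81) = 40.50 m.
Total head at OW-7: h = z + ψ = -303.00 + 40.50 = -262.50 m.
Total head at OW-8: h = -260.23 m (water level in the piezometer is the total head).
Head difference: h(OW-7) − h(OW-8) = -262.50 − (-260.23) = -2.27 m.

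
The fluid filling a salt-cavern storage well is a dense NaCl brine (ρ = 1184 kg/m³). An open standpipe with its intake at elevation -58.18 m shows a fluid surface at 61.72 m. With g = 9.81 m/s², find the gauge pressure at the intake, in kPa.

Pressure head ψ = h − z = 61.72 − (-58.18) = 119.90 m.
P = ρgψ = 1184 × 9.81 × 119.90 = 1392643 Pa ≈ 1390 kPa.

P ≈ 1390 kPa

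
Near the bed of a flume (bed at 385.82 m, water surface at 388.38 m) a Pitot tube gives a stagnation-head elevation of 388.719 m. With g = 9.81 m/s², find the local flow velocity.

Near the bed, under hydrostatic conditions, the piezometric head (z + ψ) equals the free-surface elevation, 388.38 m.
Velocity head = total − piezometric = 388.719 − 388.38 = 0.339 m.
v = √(2g·h_v) = √(2 × 9.81 × 0.339) = 2.58 m/s.

v ≈ 2.58 m/s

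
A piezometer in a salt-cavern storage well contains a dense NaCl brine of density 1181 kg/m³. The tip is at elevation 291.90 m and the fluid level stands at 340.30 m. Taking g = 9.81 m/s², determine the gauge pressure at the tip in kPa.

Pressure head ψ = h − z = 340.30 − 291.90 = 48.40 m.
P = ρgψ = 1181 × 9.81 × 48.40 = 560744 Pa ≈ 561 kPa.

P ≈ 561 kPa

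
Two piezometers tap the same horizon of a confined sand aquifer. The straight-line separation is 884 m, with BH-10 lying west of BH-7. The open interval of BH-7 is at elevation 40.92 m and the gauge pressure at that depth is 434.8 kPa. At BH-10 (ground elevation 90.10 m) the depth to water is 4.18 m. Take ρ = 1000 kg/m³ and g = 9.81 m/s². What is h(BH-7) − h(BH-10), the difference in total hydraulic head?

Δh ≈ -0.68 m

Pressure head at BH-7: ψ = P/(ρg) = 434.8×1000 / (1000 × 9.81) = 44.32 m.
Total head at BH-7: h = z + ψ = 40.92 + 44.32 = 85.24 m.
Total head at BH-10: h = 90.10 − 4.18 = 85.92 m.
Head difference: h(BH-7) − h(BH-10) = 85.24 − 85.92 = -0.68 m.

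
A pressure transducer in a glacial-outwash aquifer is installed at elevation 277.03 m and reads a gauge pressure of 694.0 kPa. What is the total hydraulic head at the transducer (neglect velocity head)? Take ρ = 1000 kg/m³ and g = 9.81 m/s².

h ≈ 347.77 m

ψ = P/(ρg) = 694.0×1000 / (1000 × 9.81) = 70.74 m.
h = z + ψ = 277.03 + 70.74 = 347.77 m.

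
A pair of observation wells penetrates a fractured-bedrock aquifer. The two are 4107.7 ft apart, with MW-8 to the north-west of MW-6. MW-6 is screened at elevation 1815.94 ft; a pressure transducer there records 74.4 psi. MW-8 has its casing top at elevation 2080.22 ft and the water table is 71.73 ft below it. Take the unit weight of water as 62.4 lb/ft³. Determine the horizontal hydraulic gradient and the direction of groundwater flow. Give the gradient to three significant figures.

Pressure head at MW-6: ψ = 144·P/γ = 144 × 74.4 / 62.4 = 171.69 ft.
Total head at MW-6: h = z + ψ = 1815.94 + 171.69 = 1987.63 ft.
Total head at MW-8: h = 2080.22 − 71.73 = 2008.49 ft.
Head difference: h(MW-6) − h(MW-8) = 1987.63 − 2008.49 = -20.86 ft.
Hydraulic gradient: i = |Δh| / L = 20.86 / 4107.7 = 0.00508.
Flow is from higher to lower head: from MW-8 toward MW-6, i.e. toward the south-east.

i ≈ 0.00508; groundwater flows toward the south-east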